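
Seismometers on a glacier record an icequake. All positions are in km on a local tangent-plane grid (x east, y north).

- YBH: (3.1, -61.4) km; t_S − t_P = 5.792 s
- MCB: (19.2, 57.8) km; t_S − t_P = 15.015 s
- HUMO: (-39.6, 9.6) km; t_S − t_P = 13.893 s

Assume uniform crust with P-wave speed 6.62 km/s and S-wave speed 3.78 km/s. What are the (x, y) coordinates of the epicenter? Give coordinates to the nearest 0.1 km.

Distance from S−P lag: d = Δt · v_P v_S / (v_P − v_S) = Δt · (6.62·3.78)/(6.62−3.78) ≈ 8.8111·Δt.
So d_YBH = 51.03, d_MCB = 132.30, d_HUMO = 122.41 km.
Circle about each station: (x − 3.1)² + (y + 61.4)² = 51.03²; (x − 19.2)² + (y − 57.8)² = 132.30²; (x + 39.6)² + (y − 9.6)² = 122.41².
Subtracting pairs of circle equations eliminates x²+y² and gives linear equations (the radical axes):
32.2 x + 238.4 y = -14969.32
-85.4 x + 142.0 y = -14499.40
Solving the 2×2 system: x ≈ 53.4, y ≈ -70.0 km.

x ≈ 53.4 km, y ≈ -70.0 km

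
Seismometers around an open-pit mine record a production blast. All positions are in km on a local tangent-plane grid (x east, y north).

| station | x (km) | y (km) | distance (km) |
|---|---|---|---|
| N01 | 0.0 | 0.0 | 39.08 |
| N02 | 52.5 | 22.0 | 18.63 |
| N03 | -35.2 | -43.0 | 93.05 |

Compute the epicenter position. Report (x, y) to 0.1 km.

34.1 km east, 19.1 km north

Circle about each station: x² + y² = 39.08²; (x − 52.5)² + (y − 22.0)² = 18.63²; (x + 35.2)² + (y + 43.0)² = 93.05².
Subtracting the N01 equation from the N02 and N03 equations removes the quadratic terms:
105.0 x + 44.0 y = 4420.42
-70.4 x − 86.0 y = -4043.02
Solving the 2×2 system: x ≈ 34.1, y ≈ 19.1 km.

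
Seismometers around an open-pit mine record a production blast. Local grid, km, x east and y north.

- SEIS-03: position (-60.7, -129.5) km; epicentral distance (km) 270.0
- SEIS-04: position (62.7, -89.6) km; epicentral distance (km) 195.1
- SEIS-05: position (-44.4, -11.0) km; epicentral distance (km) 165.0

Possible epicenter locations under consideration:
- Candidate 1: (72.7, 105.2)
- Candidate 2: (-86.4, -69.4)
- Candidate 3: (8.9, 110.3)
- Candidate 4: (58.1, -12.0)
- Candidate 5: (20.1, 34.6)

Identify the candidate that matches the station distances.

For each candidate, compare |candidate − station| to the reported distance:
Candidate 1: residuals SEIS-03 0.0, SEIS-04 0.0, SEIS-05 0.0 → max 0.0 km
Candidate 2: residuals SEIS-03 204.6, SEIS-04 44.6, SEIS-05 93.1 → max 204.6 km
Candidate 3: residuals SEIS-03 20.3, SEIS-04 11.9, SEIS-05 32.5 → max 32.5 km
Candidate 4: residuals SEIS-03 102.9, SEIS-04 117.4, SEIS-05 62.5 → max 117.4 km
Candidate 5: residuals SEIS-03 87.1, SEIS-04 63.8, SEIS-05 86.0 → max 87.1 km
Only Candidate 1 has all residuals ≈ 0.

Candidate 1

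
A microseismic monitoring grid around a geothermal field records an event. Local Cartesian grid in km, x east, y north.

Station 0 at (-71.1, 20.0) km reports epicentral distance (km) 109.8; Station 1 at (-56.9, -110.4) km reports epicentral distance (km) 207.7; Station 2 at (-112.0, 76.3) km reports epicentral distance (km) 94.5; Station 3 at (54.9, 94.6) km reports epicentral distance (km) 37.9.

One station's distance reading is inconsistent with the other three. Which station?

Solve using three stations at a time. Using Station 0, Station 1, Station 3 (subtract circle equations pairwise → linear system) gives (x, y) ≈ (18.8, 83.0).
Distances from that point to each station vs reported:
  Station 0: calculated 109.8 vs reported 109.8 → residual 0.0 km
  Station 1: calculated 207.7 vs reported 207.7 → residual 0.0 km
  Station 2: calculated 131.0 vs reported 94.5 → residual 36.5 km
  Station 3: calculated 37.9 vs reported 37.9 → residual 0.0 km
Station 0, Station 1, Station 3 are mutually consistent (residuals ≈ 0); Station 2 is off by 36.5 km.

Station 2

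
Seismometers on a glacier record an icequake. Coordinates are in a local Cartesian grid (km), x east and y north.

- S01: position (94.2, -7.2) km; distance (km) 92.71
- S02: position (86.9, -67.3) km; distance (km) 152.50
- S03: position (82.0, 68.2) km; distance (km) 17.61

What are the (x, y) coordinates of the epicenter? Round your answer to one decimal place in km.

(86.6, 85.2)

Circle about each station: (x − 94.2)² + (y + 7.2)² = 92.71²; (x − 86.9)² + (y + 67.3)² = 152.50²; (x − 82.0)² + (y − 68.2)² = 17.61².
Subtracting pairs of circle equations eliminates x²+y² and gives linear equations (the radical axes):
-14.6 x − 120.2 y = -11505.69
-24.4 x + 150.8 y = 10734.79
Solving the 2×2 system: x ≈ 86.6, y ≈ 85.2 km.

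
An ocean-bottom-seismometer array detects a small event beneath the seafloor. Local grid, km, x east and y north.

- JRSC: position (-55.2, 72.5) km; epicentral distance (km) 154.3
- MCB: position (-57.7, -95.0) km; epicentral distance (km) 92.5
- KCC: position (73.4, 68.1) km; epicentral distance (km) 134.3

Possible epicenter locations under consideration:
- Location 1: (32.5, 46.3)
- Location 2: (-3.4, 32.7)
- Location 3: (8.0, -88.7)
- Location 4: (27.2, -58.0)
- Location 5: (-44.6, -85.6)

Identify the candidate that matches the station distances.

Location 4

For each candidate, compare |candidate − station| to the reported distance:
Location 1: residuals JRSC 62.8, MCB 75.1, KCC 88.0 → max 88.0 km
Location 2: residuals JRSC 89.0, MCB 46.3, KCC 49.7 → max 89.0 km
Location 3: residuals JRSC 18.8, MCB 26.5, KCC 35.6 → max 35.6 km
Location 4: residuals JRSC 0.0, MCB 0.1, KCC 0.0 → max 0.1 km
Location 5: residuals JRSC 4.2, MCB 76.4, KCC 59.5 → max 76.4 km
Only Location 4 has all residuals ≈ 0.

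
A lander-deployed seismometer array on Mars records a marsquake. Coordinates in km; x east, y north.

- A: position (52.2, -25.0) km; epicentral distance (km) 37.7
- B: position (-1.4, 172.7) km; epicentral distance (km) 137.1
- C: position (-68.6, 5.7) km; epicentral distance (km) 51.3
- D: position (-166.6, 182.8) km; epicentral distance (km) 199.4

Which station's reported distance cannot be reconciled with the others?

A

Solve using three stations at a time. Using B, C, D (subtract circle equations pairwise → linear system) gives (x, y) ≈ (-29.1, 38.4).
Distances from that point to each station vs reported:
  A: calculated 103.1 vs reported 37.7 → residual 65.4 km
  B: calculated 137.1 vs reported 137.1 → residual 0.0 km
  C: calculated 51.3 vs reported 51.3 → residual 0.0 km
  D: calculated 199.4 vs reported 199.4 → residual 0.0 km
B, C, D are mutually consistent (residuals ≈ 0); A is off by 65.4 km.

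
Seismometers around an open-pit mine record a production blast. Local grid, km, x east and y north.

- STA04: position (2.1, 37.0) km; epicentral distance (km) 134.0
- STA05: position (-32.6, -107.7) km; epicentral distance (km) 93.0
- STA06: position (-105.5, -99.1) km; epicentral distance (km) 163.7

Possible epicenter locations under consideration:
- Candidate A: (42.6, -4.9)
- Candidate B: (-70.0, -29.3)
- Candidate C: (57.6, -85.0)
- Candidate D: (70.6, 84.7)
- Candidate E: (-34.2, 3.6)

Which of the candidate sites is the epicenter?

For each candidate, compare |candidate − station| to the reported distance:
Candidate A: residuals STA04 75.7, STA05 34.4, STA06 11.8 → max 75.7 km
Candidate B: residuals STA04 36.1, STA05 6.1, STA06 85.4 → max 85.4 km
Candidate C: residuals STA04 0.0, STA05 0.0, STA06 0.0 → max 0.0 km
Candidate D: residuals STA04 50.5, STA05 125.3, STA06 90.8 → max 125.3 km
Candidate E: residuals STA04 84.7, STA05 18.3, STA06 38.7 → max 84.7 km
Only Candidate C has all residuals ≈ 0.

Candidate C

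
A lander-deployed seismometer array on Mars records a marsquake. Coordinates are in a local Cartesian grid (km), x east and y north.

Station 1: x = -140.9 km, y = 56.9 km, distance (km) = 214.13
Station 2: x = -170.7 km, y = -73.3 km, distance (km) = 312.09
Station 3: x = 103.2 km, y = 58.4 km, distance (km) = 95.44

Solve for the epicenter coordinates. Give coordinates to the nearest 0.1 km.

Circle about each station: (x + 140.9)² + (y − 56.9)² = 214.13²; (x + 170.7)² + (y + 73.3)² = 312.09²; (x − 103.2)² + (y − 58.4)² = 95.44².
Subtracting pairs of circle equations eliminates x²+y² and gives linear equations (the radical axes):
-59.6 x − 260.4 y = -40127.55
488.2 x + 3.0 y = 27713.24
Solving the 2×2 system: x ≈ 55.9, y ≈ 141.3 km.

55.9 km east, 141.3 km north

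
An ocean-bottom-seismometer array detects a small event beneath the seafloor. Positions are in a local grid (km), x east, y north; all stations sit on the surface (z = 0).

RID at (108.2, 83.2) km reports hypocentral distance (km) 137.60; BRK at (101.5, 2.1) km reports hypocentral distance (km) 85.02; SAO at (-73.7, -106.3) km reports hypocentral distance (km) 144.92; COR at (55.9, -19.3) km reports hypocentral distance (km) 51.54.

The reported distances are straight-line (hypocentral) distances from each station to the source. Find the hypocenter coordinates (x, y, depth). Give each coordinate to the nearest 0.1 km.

x ≈ 35.7 km, y ≈ -23.8 km, depth ≈ 47.2 km

Each station gives a sphere (x−x_i)² + (y−y_i)² + z² = d_i² (stations at z=0).
Subtracting the RID sphere from BRK and SAO: z² cancels, leaving linear equations in x and y:
-13.4 x − 162.2 y = 3382.54
-363.8 x − 379.0 y = -3966.15
Solving: x ≈ 35.700, y ≈ -23.803 km (keep extra digits for the depth step; rounded: 35.7, -23.8).
Then from the RID sphere: z² = 137.60² − (x − 108.2)² − (y − 83.2)² with x = 35.700, y = -23.803, so z ≈ 47.200 ≈ 47.2 km.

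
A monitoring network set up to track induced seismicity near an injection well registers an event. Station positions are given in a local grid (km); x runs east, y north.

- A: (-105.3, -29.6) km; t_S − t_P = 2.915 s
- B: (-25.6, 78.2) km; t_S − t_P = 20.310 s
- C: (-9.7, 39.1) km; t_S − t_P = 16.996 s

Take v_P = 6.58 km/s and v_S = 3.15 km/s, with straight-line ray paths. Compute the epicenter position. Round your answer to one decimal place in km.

Distance from S−P lag: d = Δt · v_P v_S / (v_P − v_S) = Δt · (6.58·3.15)/(6.58−3.15) ≈ 6.0429·Δt.
So d_A = 17.61, d_B = 122.73, d_C = 102.70 km.
Circle about each station: (x + 105.3)² + (y + 29.6)² = 17.61²; (x + 25.6)² + (y − 78.2)² = 122.73²; (x + 9.7)² + (y − 39.1)² = 102.70².
Subtracting the A equation from the B and C equations removes the quadratic terms:
159.4 x + 215.6 y = -19946.19
191.2 x + 137.4 y = -20578.53
Solving the 2×2 system: x ≈ -87.8, y ≈ -27.6 km.
Check against A (with the unrounded x, y): √((x + 105.3)²+(y + 29.6)²) = 17.63 ≈ 17.61 km. ✓

(-87.8, -27.6)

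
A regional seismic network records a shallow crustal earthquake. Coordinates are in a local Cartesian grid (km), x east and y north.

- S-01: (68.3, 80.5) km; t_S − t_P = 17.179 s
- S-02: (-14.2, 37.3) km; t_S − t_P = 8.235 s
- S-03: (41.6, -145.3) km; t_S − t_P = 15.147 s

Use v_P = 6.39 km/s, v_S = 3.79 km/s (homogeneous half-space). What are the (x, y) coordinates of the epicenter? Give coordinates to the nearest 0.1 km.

Distance from S−P lag: d = Δt · v_P v_S / (v_P − v_S) = Δt · (6.39·3.79)/(6.39−3.79) ≈ 9.3147·Δt.
So d_S-01 = 160.02, d_S-02 = 76.71, d_S-03 = 141.09 km.
Circle about each station: (x − 68.3)² + (y − 80.5)² = 160.02²; (x + 14.2)² + (y − 37.3)² = 76.71²; (x − 41.6)² + (y + 145.3)² = 141.09².
Subtracting the S-01 equation from the S-02 and S-03 equations removes the quadratic terms:
-165.0 x − 86.4 y = 10169.77
-53.4 x − 451.6 y = 17397.52
Solving the 2×2 system: x ≈ -44.2, y ≈ -33.3 km.

(-44.2, -33.3)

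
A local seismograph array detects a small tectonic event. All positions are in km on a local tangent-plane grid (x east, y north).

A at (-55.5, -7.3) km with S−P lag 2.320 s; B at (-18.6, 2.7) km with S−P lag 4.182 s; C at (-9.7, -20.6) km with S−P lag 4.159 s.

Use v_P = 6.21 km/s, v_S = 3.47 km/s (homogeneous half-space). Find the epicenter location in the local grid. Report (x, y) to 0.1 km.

Distance from S−P lag: d = Δt · v_P v_S / (v_P − v_S) = Δt · (6.21·3.47)/(6.21−3.47) ≈ 7.8645·Δt.
So d_A = 18.25, d_B = 32.89, d_C = 32.71 km.
Circle about each station: (x + 55.5)² + (y + 7.3)² = 18.25²; (x + 18.6)² + (y − 2.7)² = 32.89²; (x + 9.7)² + (y + 20.6)² = 32.71².
Subtracting the A equation from the B and C equations removes the quadratic terms:
73.8 x + 20.0 y = -3528.98
91.6 x − 26.6 y = -3351.97
Solving the 2×2 system: x ≈ -42.4, y ≈ -20.0 km.
Check against A (with the unrounded x, y): √((x + 55.5)²+(y + 7.3)²) = 18.24 ≈ 18.25 km. ✓

(-42.4, -20.0)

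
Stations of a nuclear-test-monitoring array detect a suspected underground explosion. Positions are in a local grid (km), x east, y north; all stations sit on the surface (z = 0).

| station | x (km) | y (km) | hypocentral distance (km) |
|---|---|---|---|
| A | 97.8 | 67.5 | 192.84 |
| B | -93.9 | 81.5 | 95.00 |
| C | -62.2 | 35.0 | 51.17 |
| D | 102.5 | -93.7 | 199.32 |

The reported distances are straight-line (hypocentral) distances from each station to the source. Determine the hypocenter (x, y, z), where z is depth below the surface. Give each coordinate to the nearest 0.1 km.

Each station gives a sphere (x−x_i)² + (y−y_i)² + z² = d_i² (stations at z=0).
Subtracting the A sphere from B and C: z² cancels, leaving linear equations in x and y:
-383.4 x + 28.0 y = 29500.64
-320.0 x − 65.0 y = 25541.65
Solving: x ≈ -77.705, y ≈ -10.403 km (keep extra digits for the depth step; rounded: -77.7, -10.4).
Then from the A sphere: z² = 192.84² − (x − 97.8)² − (y − 67.5)² with x = -77.705, y = -10.403, so z ≈ 17.787 ≈ 17.8 km.
Check against D (with the unrounded solution): distance 199.32 ≈ 199.32 km. ✓

x ≈ -77.7 km, y ≈ -10.4 km, depth ≈ 17.8 km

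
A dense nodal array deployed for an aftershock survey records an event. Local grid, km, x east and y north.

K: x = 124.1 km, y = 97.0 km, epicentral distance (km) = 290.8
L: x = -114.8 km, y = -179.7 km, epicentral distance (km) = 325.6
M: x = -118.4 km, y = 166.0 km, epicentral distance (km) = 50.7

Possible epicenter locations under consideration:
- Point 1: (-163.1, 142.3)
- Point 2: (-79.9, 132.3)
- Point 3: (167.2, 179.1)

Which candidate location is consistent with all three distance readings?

Point 1

For each candidate, compare |candidate − station| to the reported distance:
Point 1: residuals K 0.0, L 0.0, M 0.1 → max 0.1 km
Point 2: residuals K 83.8, L 11.7, M 0.5 → max 83.8 km
Point 3: residuals K 198.1, L 130.8, M 235.2 → max 235.2 km
Only Point 1 has all residuals ≈ 0.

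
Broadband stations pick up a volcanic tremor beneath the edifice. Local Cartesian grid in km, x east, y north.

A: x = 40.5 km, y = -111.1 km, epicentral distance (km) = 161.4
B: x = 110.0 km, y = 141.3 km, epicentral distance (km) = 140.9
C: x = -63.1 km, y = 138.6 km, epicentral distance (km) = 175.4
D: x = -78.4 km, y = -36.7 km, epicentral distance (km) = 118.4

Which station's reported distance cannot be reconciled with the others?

C

Solve using three stations at a time. Using A, B, D (subtract circle equations pairwise → linear system) gives (x, y) ≈ (5.8, 46.5).
Distances from that point to each station vs reported:
  A: calculated 161.4 vs reported 161.4 → residual 0.0 km
  B: calculated 140.9 vs reported 140.9 → residual 0.0 km
  C: calculated 115.0 vs reported 175.4 → residual 60.4 km
  D: calculated 118.4 vs reported 118.4 → residual 0.0 km
A, B, D are mutually consistent (residuals ≈ 0); C is off by 60.4 km.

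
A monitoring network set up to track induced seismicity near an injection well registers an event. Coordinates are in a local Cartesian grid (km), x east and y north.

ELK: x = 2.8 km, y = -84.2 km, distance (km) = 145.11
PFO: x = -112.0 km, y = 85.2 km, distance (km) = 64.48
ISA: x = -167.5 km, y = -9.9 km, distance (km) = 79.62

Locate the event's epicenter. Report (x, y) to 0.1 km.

x ≈ -95.0 km, y ≈ 23.0 km

Circle about each station: (x − 2.8)² + (y + 84.2)² = 145.11²; (x + 112.0)² + (y − 85.2)² = 64.48²; (x + 167.5)² + (y + 9.9)² = 79.62².
Subtracting the ELK equation from the PFO and ISA equations removes the quadratic terms:
-229.6 x + 338.8 y = 29604.80
-340.6 x + 148.6 y = 35774.35
Solving the 2×2 system: x ≈ -95.0, y ≈ 23.0 km.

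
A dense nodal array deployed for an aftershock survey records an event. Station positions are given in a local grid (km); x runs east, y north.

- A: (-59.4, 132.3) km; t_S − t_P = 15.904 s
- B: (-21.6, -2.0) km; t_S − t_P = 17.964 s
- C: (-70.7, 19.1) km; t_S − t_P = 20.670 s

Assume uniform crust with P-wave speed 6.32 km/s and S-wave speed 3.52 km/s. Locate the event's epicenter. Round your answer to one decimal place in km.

Distance from S−P lag: d = Δt · v_P v_S / (v_P − v_S) = Δt · (6.32·3.52)/(6.32−3.52) ≈ 7.9451·Δt.
So d_A = 126.36, d_B = 142.73, d_C = 164.23 km.
Circle about each station: (x + 59.4)² + (y − 132.3)² = 126.36²; (x + 21.6)² + (y + 2.0)² = 142.73²; (x + 70.7)² + (y − 19.1)² = 164.23².
Subtracting the A equation from the B and C equations removes the quadratic terms:
75.6 x − 268.6 y = -24966.09
-22.6 x − 226.4 y = -26672.99
Solving the 2×2 system: x ≈ 65.2, y ≈ 111.3 km.

65.2 km east, 111.3 km north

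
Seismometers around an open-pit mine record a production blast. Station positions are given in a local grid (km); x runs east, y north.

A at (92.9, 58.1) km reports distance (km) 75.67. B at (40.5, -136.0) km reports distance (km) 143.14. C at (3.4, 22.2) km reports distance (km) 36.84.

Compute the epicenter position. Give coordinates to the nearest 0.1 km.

(37.0, 7.1)

Circle about each station: (x − 92.9)² + (y − 58.1)² = 75.67²; (x − 40.5)² + (y + 136.0)² = 143.14²; (x − 3.4)² + (y − 22.2)² = 36.84².
Subtracting the A equation from the B and C equations removes the quadratic terms:
-104.8 x − 388.2 y = -6632.88
-179.0 x − 71.8 y = -7132.86
Solving the 2×2 system: x ≈ 37.0, y ≈ 7.1 km.
Check against A (with the unrounded x, y): √((x − 92.9)²+(y − 58.1)²) = 75.67 ≈ 75.67 km. ✓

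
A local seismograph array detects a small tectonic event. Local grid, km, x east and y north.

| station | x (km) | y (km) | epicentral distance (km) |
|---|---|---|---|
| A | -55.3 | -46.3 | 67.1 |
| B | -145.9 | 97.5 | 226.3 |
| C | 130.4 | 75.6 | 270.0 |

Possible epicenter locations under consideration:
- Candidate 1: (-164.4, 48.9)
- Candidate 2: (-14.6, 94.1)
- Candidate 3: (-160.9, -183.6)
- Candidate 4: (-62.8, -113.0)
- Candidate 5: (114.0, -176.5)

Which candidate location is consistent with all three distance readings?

For each candidate, compare |candidate − station| to the reported distance:
Candidate 1: residuals A 77.7, B 174.3, C 26.0 → max 174.3 km
Candidate 2: residuals A 79.1, B 95.0, C 123.8 → max 123.8 km
Candidate 3: residuals A 106.1, B 55.2, C 119.9 → max 119.9 km
Candidate 4: residuals A 0.0, B 0.0, C 0.0 → max 0.0 km
Candidate 5: residuals A 146.5, B 151.4, C 17.4 → max 151.4 km
Only Candidate 4 has all residuals ≈ 0.

Candidate 4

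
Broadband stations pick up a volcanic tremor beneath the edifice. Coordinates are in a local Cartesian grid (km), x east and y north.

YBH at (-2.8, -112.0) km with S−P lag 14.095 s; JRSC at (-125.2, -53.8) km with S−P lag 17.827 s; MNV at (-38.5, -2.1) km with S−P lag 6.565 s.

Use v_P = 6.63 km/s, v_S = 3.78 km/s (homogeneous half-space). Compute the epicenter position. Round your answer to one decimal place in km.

x ≈ 17.9 km, y ≈ 10.2 km

Distance from S−P lag: d = Δt · v_P v_S / (v_P − v_S) = Δt · (6.63·3.78)/(6.63−3.78) ≈ 8.7935·Δt.
So d_YBH = 123.94, d_JRSC = 156.76, d_MNV = 57.73 km.
Circle about each station: (x + 2.8)² + (y + 112.0)² = 123.94²; (x + 125.2)² + (y + 53.8)² = 156.76²; (x + 38.5)² + (y + 2.1)² = 57.73².
Subtracting the YBH equation from the JRSC and MNV equations removes the quadratic terms:
-244.8 x + 116.4 y = -3194.93
-71.4 x + 219.8 y = 963.19
Solving the 2×2 system: x ≈ 17.9, y ≈ 10.2 km.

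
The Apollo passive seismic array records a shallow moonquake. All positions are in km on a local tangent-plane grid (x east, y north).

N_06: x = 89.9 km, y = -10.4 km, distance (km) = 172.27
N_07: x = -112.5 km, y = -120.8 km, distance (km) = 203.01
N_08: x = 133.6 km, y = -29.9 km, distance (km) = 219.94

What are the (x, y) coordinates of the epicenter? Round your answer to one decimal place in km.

Circle about each station: (x − 89.9)² + (y + 10.4)² = 172.27²; (x + 112.5)² + (y + 120.8)² = 203.01²; (x − 133.6)² + (y + 29.9)² = 219.94².
Subtracting the N_06 equation from the N_07 and N_08 equations removes the quadratic terms:
-404.8 x − 220.8 y = 7522.61
87.4 x − 39.0 y = -8143.85
Solving the 2×2 system: x ≈ -59.6, y ≈ 75.2 km.

-59.6 km east, 75.2 km north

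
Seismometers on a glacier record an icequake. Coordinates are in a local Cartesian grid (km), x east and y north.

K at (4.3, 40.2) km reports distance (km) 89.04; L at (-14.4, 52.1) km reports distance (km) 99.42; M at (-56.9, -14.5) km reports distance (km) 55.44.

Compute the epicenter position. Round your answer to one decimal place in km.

Circle about each station: (x − 4.3)² + (y − 40.2)² = 89.04²; (x + 14.4)² + (y − 52.1)² = 99.42²; (x + 56.9)² + (y + 14.5)² = 55.44².
Subtracting the K equation from the L and M equations removes the quadratic terms:
-37.4 x + 23.8 y = -668.97
-122.4 x − 109.4 y = 6667.86
Solving the 2×2 system: x ≈ -12.2, y ≈ -47.3 km.
Check against K (with the unrounded x, y): √((x − 4.3)²+(y − 40.2)²) = 89.03 ≈ 89.04 km. ✓

x ≈ -12.2 km, y ≈ -47.3 km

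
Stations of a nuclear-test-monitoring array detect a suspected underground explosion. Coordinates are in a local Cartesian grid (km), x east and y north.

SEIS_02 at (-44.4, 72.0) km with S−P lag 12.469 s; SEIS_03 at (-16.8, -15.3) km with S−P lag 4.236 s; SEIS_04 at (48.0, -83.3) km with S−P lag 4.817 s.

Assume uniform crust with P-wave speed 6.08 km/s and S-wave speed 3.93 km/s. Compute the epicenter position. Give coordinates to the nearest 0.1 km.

Distance from S−P lag: d = Δt · v_P v_S / (v_P − v_S) = Δt · (6.08·3.93)/(6.08−3.93) ≈ 11.1137·Δt.
So d_SEIS_02 = 138.58, d_SEIS_03 = 47.08, d_SEIS_04 = 53.53 km.
Circle about each station: (x + 44.4)² + (y − 72.0)² = 138.58²; (x + 16.8)² + (y + 15.3)² = 47.08²; (x − 48.0)² + (y + 83.3)² = 53.53².
Subtracting the SEIS_02 equation from the SEIS_03 and SEIS_04 equations removes the quadratic terms:
55.2 x − 174.6 y = 10348.86
184.8 x − 310.6 y = 18426.49
Solving the 2×2 system: x ≈ 0.2, y ≈ -59.2 km.

x ≈ 0.2 km, y ≈ -59.2 km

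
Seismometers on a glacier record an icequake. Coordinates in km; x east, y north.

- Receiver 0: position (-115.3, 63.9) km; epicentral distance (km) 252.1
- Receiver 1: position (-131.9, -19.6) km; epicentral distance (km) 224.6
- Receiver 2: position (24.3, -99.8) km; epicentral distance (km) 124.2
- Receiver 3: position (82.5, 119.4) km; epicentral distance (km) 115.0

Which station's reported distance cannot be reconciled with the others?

Solve using three stations at a time. Using Receiver 1, Receiver 2, Receiver 3 (subtract circle equations pairwise → linear system) gives (x, y) ≈ (91.4, 4.7).
Distances from that point to each station vs reported:
  Receiver 0: calculated 215.0 vs reported 252.1 → residual 37.1 km
  Receiver 1: calculated 224.6 vs reported 224.6 → residual 0.0 km
  Receiver 2: calculated 124.2 vs reported 124.2 → residual 0.0 km
  Receiver 3: calculated 115.0 vs reported 115.0 → residual 0.0 km
Receiver 1, Receiver 2, Receiver 3 are mutually consistent (residuals ≈ 0); Receiver 0 is off by 37.1 km.

Receiver 0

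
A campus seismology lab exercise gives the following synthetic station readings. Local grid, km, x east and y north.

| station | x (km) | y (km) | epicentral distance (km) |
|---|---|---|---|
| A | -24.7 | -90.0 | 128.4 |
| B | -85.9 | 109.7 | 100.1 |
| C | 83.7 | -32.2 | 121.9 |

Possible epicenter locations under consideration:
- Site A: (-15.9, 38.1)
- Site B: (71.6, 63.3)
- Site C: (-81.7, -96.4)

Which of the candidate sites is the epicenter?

Site A

For each candidate, compare |candidate − station| to the reported distance:
Site A: residuals A 0.0, B 0.0, C 0.0 → max 0.0 km
Site B: residuals A 52.6, B 64.1, C 25.6 → max 64.1 km
Site C: residuals A 71.0, B 106.0, C 55.5 → max 106.0 km
Only Site A has all residuals ≈ 0.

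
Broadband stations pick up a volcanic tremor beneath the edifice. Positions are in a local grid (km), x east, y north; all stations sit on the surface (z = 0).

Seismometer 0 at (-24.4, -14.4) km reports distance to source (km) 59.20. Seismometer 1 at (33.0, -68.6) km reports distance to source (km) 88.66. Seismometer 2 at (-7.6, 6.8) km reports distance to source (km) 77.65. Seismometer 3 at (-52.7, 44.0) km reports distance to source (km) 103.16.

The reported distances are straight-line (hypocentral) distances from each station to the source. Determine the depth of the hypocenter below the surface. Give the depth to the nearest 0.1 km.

48.2 km

Each station gives a sphere (x−x_i)² + (y−y_i)² + z² = d_i² (stations at z=0).
Subtracting the Seismometer 0 sphere from Seismometer 1 and Seismometer 2: z² cancels, leaving linear equations in x and y:
114.8 x − 108.4 y = 636.28
33.6 x + 42.4 y = -3223.60
Solving: x ≈ -37.893, y ≈ -46.000 km (keep extra digits for the depth step; rounded: -37.9, -46.0).
Then from the Seismometer 0 sphere: z² = 59.20² − (x + 24.4)² − (y + 14.4)² with x = -37.893, y = -46.000, so z ≈ 48.208 ≈ 48.2 km.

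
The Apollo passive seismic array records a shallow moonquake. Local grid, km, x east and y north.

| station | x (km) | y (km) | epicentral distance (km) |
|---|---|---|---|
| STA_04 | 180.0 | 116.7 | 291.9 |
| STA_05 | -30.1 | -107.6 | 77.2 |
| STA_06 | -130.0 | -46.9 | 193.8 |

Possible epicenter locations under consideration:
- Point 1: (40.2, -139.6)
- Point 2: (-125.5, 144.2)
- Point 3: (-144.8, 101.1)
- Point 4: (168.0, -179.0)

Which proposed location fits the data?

For each candidate, compare |candidate − station| to the reported distance:
Point 1: residuals STA_04 0.0, STA_05 0.0, STA_06 0.0 → max 0.0 km
Point 2: residuals STA_04 14.8, STA_05 192.1, STA_06 2.6 → max 192.1 km
Point 3: residuals STA_04 33.3, STA_05 160.9, STA_06 45.1 → max 160.9 km
Point 4: residuals STA_04 4.0, STA_05 133.4, STA_06 132.2 → max 133.4 km
Only Point 1 has all residuals ≈ 0.

Point 1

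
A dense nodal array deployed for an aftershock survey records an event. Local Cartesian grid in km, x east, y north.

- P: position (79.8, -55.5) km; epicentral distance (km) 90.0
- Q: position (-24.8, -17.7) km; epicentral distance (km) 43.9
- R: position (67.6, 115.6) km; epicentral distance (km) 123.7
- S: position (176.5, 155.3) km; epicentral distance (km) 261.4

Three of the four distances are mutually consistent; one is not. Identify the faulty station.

S

Solve using three stations at a time. Using P, Q, R (subtract circle equations pairwise → linear system) gives (x, y) ≈ (12.9, 4.7).
Distances from that point to each station vs reported:
  P: calculated 90.0 vs reported 90.0 → residual 0.0 km
  Q: calculated 43.8 vs reported 43.9 → residual 0.1 km
  R: calculated 123.7 vs reported 123.7 → residual 0.0 km
  S: calculated 222.4 vs reported 261.4 → residual 39.0 km
P, Q, R are mutually consistent (residuals ≈ 0); S is off by 39.0 km.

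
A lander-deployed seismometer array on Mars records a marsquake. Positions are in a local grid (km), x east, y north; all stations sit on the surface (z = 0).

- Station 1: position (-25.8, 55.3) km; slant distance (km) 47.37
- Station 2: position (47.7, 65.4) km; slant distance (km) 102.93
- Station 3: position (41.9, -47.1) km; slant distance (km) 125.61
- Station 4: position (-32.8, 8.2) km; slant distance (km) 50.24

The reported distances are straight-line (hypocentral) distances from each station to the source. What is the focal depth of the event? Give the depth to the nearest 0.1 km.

Each station gives a sphere (x−x_i)² + (y−y_i)² + z² = d_i² (stations at z=0).
Subtracting the Station 1 sphere from Station 2 and Station 3: z² cancels, leaving linear equations in x and y:
147.0 x + 20.2 y = -5521.95
135.4 x − 204.8 y = -13283.67
Solving: x ≈ -42.606, y ≈ 36.693 km (keep extra digits for the depth step; rounded: -42.6, 36.7).
Then from the Station 1 sphere: z² = 47.37² − (x + 25.8)² − (y − 55.3)² with x = -42.606, y = 36.693, so z ≈ 40.190 ≈ 40.2 km.
Check against Station 4 (with the unrounded solution): distance 50.23 ≈ 50.24 km. ✓

40.2 km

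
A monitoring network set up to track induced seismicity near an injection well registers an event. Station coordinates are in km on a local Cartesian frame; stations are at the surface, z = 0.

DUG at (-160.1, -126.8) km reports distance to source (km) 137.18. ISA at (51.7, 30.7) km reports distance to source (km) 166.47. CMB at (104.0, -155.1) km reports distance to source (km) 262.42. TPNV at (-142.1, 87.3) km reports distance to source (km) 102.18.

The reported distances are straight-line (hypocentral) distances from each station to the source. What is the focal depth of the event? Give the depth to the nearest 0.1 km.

Each station gives a sphere (x−x_i)² + (y−y_i)² + z² = d_i² (stations at z=0).
Subtracting the DUG sphere from ISA and CMB: z² cancels, leaving linear equations in x and y:
423.6 x + 315.0 y = -46988.78
528.2 x − 56.6 y = -56884.14
Solving: x ≈ -108.102, y ≈ -3.800 km (keep extra digits for the depth step; rounded: -108.1, -3.8).
Then from the DUG sphere: z² = 137.18² − (x + 160.1)² − (y + 126.8)² with x = -108.102, y = -3.800, so z ≈ 31.394 ≈ 31.4 km.
Check against TPNV (with the unrounded solution): distance 102.18 ≈ 102.18 km. ✓

z ≈ 31.4 km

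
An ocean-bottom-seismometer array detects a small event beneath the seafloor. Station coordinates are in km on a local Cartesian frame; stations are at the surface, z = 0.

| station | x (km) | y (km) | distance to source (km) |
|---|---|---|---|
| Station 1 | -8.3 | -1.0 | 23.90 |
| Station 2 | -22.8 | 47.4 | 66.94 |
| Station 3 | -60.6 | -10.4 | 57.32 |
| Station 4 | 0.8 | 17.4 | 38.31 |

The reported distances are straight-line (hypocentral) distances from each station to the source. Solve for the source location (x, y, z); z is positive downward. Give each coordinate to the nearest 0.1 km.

Each station gives a sphere (x−x_i)² + (y−y_i)² + z² = d_i² (stations at z=0).
Subtracting the Station 1 sphere from Station 2 and Station 3: z² cancels, leaving linear equations in x and y:
-29.0 x + 96.8 y = -1213.04
-104.6 x − 18.8 y = 996.26
Solving: x ≈ -6.901, y ≈ -14.599 km (keep extra digits for the depth step; rounded: -6.9, -14.6).
Then from the Station 1 sphere: z² = 23.90² − (x + 8.3)² − (y + 1.0)² with x = -6.901, y = -14.599, so z ≈ 19.604 ≈ 19.6 km.
Check against Station 4 (with the unrounded solution): distance 38.31 ≈ 38.31 km. ✓

x ≈ -6.9 km, y ≈ -14.6 km, depth ≈ 19.6 km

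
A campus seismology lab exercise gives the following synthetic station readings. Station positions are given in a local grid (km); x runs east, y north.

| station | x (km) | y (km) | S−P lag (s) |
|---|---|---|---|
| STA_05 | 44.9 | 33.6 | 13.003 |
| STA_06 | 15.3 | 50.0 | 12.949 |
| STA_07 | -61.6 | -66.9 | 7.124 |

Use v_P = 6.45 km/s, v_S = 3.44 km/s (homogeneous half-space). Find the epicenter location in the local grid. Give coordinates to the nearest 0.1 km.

Distance from S−P lag: d = Δt · v_P v_S / (v_P − v_S) = Δt · (6.45·3.44)/(6.45−3.44) ≈ 7.3714·Δt.
So d_STA_05 = 95.85, d_STA_06 = 95.45, d_STA_07 = 52.51 km.
Circle about each station: (x − 44.9)² + (y − 33.6)² = 95.85²; (x − 15.3)² + (y − 50.0)² = 95.45²; (x + 61.6)² + (y + 66.9)² = 52.51².
Subtracting the STA_05 equation from the STA_06 and STA_07 equations removes the quadratic terms:
-59.2 x + 32.8 y = -334.36
-213.0 x − 201.0 y = 11555.12
Solving the 2×2 system: x ≈ -16.5, y ≈ -40.0 km.

-16.5 km east, -40.0 km north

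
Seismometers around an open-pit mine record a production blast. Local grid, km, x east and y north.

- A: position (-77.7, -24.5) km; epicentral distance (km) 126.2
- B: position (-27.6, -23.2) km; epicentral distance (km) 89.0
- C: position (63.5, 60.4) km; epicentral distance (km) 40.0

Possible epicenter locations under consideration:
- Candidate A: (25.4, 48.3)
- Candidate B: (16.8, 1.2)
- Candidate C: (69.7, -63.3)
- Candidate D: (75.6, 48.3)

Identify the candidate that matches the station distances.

For each candidate, compare |candidate − station| to the reported distance:
Candidate A: residuals A 0.0, B 0.0, C 0.0 → max 0.0 km
Candidate B: residuals A 28.3, B 38.3, C 35.4 → max 38.3 km
Candidate C: residuals A 26.2, B 16.2, C 83.9 → max 83.9 km
Candidate D: residuals A 43.5, B 36.5, C 22.9 → max 43.5 km
Only Candidate A has all residuals ≈ 0.

Candidate A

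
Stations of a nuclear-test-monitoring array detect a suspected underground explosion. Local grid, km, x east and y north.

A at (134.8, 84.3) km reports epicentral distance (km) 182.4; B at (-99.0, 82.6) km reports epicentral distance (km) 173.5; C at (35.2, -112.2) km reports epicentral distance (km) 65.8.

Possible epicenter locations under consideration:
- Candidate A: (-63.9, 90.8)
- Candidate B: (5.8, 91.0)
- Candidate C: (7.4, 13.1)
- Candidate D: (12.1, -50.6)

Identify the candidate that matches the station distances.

For each candidate, compare |candidate − station| to the reported distance:
Candidate A: residuals A 16.4, B 137.5, C 160.1 → max 160.1 km
Candidate B: residuals A 53.2, B 68.4, C 139.5 → max 139.5 km
Candidate C: residuals A 36.5, B 46.4, C 62.5 → max 62.5 km
Candidate D: residuals A 0.0, B 0.0, C 0.0 → max 0.0 km
Only Candidate D has all residuals ≈ 0.

Candidate D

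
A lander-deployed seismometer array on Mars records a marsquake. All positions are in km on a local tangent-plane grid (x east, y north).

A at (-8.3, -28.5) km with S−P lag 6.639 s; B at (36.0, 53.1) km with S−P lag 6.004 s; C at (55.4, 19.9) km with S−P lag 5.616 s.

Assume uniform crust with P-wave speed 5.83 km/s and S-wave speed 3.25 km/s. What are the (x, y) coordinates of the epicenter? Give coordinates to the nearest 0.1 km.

Distance from S−P lag: d = Δt · v_P v_S / (v_P − v_S) = Δt · (5.83·3.25)/(5.83−3.25) ≈ 7.3440·Δt.
So d_A = 48.76, d_B = 44.09, d_C = 41.24 km.
Circle about each station: (x + 8.3)² + (y + 28.5)² = 48.76²; (x − 36.0)² + (y − 53.1)² = 44.09²; (x − 55.4)² + (y − 19.9)² = 41.24².
Subtracting the A equation from the B and C equations removes the quadratic terms:
88.6 x + 163.2 y = 3668.08
127.4 x + 96.8 y = 3260.83
Solving the 2×2 system: x ≈ 14.5, y ≈ 14.6 km.
Check against A (with the unrounded x, y): √((x + 8.3)²+(y + 28.5)²) = 48.76 ≈ 48.76 km. ✓

x ≈ 14.5 km, y ≈ 14.6 km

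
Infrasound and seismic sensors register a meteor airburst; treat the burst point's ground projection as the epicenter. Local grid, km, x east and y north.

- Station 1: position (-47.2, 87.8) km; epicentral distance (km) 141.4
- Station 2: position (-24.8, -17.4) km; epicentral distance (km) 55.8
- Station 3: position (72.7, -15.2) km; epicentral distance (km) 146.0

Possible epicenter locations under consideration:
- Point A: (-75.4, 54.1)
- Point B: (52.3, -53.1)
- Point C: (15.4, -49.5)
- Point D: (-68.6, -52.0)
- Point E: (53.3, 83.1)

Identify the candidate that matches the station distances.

Point D

For each candidate, compare |candidate − station| to the reported distance:
Point A: residuals Station 1 97.5, Station 2 31.8, Station 3 17.5 → max 97.5 km
Point B: residuals Station 1 31.1, Station 2 29.2, Station 3 103.0 → max 103.0 km
Point C: residuals Station 1 9.5, Station 2 4.4, Station 3 79.2 → max 79.2 km
Point D: residuals Station 1 0.0, Station 2 0.0, Station 3 0.0 → max 0.0 km
Point E: residuals Station 1 40.8, Station 2 71.5, Station 3 45.8 → max 71.5 km
Only Point D has all residuals ≈ 0.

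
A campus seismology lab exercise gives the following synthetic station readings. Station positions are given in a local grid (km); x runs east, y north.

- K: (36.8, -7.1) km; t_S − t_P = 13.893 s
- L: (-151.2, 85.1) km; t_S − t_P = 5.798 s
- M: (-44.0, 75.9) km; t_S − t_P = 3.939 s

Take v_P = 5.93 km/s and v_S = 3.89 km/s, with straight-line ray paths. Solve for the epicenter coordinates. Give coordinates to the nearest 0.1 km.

Distance from S−P lag: d = Δt · v_P v_S / (v_P − v_S) = Δt · (5.93·3.89)/(5.93−3.89) ≈ 11.3077·Δt.
So d_K = 157.10, d_L = 65.56, d_M = 44.54 km.
Circle about each station: (x − 36.8)² + (y + 7.1)² = 157.10²; (x + 151.2)² + (y − 85.1)² = 65.56²; (x + 44.0)² + (y − 75.9)² = 44.54².
Subtracting the K equation from the L and M equations removes the quadratic terms:
-376.0 x + 184.4 y = 49081.10
-161.6 x + 166.0 y = 28988.76
Solving the 2×2 system: x ≈ -85.9, y ≈ 91.0 km.

(-85.9, 91.0)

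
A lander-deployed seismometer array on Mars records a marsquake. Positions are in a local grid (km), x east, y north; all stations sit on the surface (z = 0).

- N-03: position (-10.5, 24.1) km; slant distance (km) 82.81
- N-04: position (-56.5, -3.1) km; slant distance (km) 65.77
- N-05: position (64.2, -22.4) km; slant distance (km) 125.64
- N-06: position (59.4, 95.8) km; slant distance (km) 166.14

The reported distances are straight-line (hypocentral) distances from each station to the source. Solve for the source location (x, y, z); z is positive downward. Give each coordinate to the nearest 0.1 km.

Each station gives a sphere (x−x_i)² + (y−y_i)² + z² = d_i² (stations at z=0).
Subtracting the N-03 sphere from N-04 and N-05: z² cancels, leaving linear equations in x and y:
-92.0 x − 54.4 y = 5042.60
149.4 x − 93.0 y = -4995.57
Solving: x ≈ -44.399, y ≈ -17.609 km (keep extra digits for the depth step; rounded: -44.4, -17.6).
Then from the N-03 sphere: z² = 82.81² − (x + 10.5)² − (y − 24.1)² with x = -44.399, y = -17.609, so z ≈ 62.998 ≈ 63.0 km.
Check against N-06 (with the unrounded solution): distance 166.15 ≈ 166.14 km. ✓

(-44.4, -17.6, 63.0)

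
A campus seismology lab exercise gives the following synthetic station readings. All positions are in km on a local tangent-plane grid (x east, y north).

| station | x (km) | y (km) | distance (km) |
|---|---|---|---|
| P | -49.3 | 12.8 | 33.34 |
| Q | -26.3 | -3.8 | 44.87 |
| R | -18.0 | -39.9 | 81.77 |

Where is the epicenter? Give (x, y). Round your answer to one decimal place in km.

Circle about each station: (x + 49.3)² + (y − 12.8)² = 33.34²; (x + 26.3)² + (y + 3.8)² = 44.87²; (x + 18.0)² + (y + 39.9)² = 81.77².
Subtracting the P equation from the Q and R equations removes the quadratic terms:
46.0 x − 33.2 y = -2789.96
62.6 x − 105.4 y = -6253.10
Solving the 2×2 system: x ≈ -31.2, y ≈ 40.8 km.

-31.2 km east, 40.8 km north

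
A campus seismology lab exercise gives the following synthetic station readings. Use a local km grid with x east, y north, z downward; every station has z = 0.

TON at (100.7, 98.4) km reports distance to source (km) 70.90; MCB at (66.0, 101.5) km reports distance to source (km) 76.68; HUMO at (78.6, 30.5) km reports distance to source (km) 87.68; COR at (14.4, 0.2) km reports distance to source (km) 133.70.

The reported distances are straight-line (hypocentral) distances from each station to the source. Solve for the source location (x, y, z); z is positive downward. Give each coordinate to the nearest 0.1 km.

(94.1, 82.6, 68.8)

Each station gives a sphere (x−x_i)² + (y−y_i)² + z² = d_i² (stations at z=0).
Subtracting the TON sphere from MCB and HUMO: z² cancels, leaving linear equations in x and y:
-69.4 x + 6.2 y = -6017.81
-44.2 x − 135.8 y = -15375.81
Solving: x ≈ 94.091, y ≈ 82.599 km (keep extra digits for the depth step; rounded: 94.1, 82.6).
Then from the TON sphere: z² = 70.90² − (x − 100.7)² − (y − 98.4)² with x = 94.091, y = 82.599, so z ≈ 68.800 ≈ 68.8 km.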